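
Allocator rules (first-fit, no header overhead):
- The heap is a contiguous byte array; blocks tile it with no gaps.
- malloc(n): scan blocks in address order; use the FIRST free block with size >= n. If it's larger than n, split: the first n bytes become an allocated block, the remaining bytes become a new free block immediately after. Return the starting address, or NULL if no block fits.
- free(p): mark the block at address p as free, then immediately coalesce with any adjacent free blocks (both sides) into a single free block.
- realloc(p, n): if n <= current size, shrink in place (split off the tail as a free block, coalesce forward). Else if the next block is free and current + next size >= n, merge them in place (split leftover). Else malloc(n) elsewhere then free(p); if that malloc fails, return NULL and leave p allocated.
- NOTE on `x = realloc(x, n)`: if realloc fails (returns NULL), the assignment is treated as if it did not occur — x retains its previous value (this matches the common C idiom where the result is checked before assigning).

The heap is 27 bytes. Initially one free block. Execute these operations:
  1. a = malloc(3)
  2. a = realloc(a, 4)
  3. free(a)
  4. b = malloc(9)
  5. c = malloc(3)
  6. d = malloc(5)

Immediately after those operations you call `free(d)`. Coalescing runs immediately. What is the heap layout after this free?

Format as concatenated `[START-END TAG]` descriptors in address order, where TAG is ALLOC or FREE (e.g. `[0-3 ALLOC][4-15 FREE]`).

Answer: [0-8 ALLOC][9-11 ALLOC][12-26 FREE]

Derivation:
Op 1: a = malloc(3) -> a = 0; heap: [0-2 ALLOC][3-26 FREE]
Op 2: a = realloc(a, 4) -> a = 0; heap: [0-3 ALLOC][4-26 FREE]
Op 3: free(a) -> (freed a); heap: [0-26 FREE]
Op 4: b = malloc(9) -> b = 0; heap: [0-8 ALLOC][9-26 FREE]
Op 5: c = malloc(3) -> c = 9; heap: [0-8 ALLOC][9-11 ALLOC][12-26 FREE]
Op 6: d = malloc(5) -> d = 12; heap: [0-8 ALLOC][9-11 ALLOC][12-16 ALLOC][17-26 FREE]
free(d): d = 12 -> block [12-16 ALLOC]; mark free, coalesce with adjacent free neighbors -> [0-8 ALLOC][9-11 ALLOC][12-26 FREE]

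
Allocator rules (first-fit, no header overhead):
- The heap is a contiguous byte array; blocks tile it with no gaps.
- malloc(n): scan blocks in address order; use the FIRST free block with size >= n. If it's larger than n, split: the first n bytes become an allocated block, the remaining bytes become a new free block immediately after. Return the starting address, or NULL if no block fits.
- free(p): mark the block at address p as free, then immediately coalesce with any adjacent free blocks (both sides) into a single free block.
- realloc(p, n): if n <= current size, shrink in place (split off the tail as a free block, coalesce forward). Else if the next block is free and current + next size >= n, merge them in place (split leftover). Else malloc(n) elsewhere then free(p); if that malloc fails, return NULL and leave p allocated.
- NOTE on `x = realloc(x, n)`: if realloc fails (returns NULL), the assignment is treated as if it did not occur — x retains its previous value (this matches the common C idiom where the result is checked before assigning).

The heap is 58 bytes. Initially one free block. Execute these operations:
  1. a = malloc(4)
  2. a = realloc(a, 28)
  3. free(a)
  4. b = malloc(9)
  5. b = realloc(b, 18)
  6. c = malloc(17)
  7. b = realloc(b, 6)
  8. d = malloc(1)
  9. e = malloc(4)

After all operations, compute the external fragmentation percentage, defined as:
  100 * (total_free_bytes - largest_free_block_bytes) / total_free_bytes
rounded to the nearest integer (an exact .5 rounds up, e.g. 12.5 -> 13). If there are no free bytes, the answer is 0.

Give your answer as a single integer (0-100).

Op 1: a = malloc(4) -> a = 0; heap: [0-3 ALLOC][4-57 FREE]
Op 2: a = realloc(a, 28) -> a = 0; heap: [0-27 ALLOC][28-57 FREE]
Op 3: free(a) -> (freed a); heap: [0-57 FREE]
Op 4: b = malloc(9) -> b = 0; heap: [0-8 ALLOC][9-57 FREE]
Op 5: b = realloc(b, 18) -> b = 0; heap: [0-17 ALLOC][18-57 FREE]
Op 6: c = malloc(17) -> c = 18; heap: [0-17 ALLOC][18-34 ALLOC][35-57 FREE]
Op 7: b = realloc(b, 6) -> b = 0; heap: [0-5 ALLOC][6-17 FREE][18-34 ALLOC][35-57 FREE]
Op 8: d = malloc(1) -> d = 6; heap: [0-5 ALLOC][6-6 ALLOC][7-17 FREE][18-34 ALLOC][35-57 FREE]
Op 9: e = malloc(4) -> e = 7; heap: [0-5 ALLOC][6-6 ALLOC][7-10 ALLOC][11-17 FREE][18-34 ALLOC][35-57 FREE]
Free blocks: [7 23] total_free=30 largest=23 -> 100*(30-23)/30 = 700/30 ≈ 23.333 -> rounds to 23

Answer: 23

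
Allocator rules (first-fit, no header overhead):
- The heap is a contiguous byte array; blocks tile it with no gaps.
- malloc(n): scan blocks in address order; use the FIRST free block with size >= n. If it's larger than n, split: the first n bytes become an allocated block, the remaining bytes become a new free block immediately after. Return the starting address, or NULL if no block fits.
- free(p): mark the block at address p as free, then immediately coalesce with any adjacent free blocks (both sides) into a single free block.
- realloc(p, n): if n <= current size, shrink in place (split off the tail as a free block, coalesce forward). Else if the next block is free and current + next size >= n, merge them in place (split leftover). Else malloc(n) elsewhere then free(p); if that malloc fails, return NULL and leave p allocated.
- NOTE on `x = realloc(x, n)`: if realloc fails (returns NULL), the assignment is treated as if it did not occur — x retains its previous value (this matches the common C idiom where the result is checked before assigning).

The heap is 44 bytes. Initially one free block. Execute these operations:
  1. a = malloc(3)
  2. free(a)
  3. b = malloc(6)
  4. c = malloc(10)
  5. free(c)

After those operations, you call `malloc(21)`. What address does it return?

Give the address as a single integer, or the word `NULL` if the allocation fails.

Op 1: a = malloc(3) -> a = 0; heap: [0-2 ALLOC][3-43 FREE]
Op 2: free(a) -> (freed a); heap: [0-43 FREE]
Op 3: b = malloc(6) -> b = 0; heap: [0-5 ALLOC][6-43 FREE]
Op 4: c = malloc(10) -> c = 6; heap: [0-5 ALLOC][6-15 ALLOC][16-43 FREE]
Op 5: free(c) -> (freed c); heap: [0-5 ALLOC][6-43 FREE]
malloc(21): first-fit scan over [0-5 ALLOC][6-43 FREE] -> 6

Answer: 6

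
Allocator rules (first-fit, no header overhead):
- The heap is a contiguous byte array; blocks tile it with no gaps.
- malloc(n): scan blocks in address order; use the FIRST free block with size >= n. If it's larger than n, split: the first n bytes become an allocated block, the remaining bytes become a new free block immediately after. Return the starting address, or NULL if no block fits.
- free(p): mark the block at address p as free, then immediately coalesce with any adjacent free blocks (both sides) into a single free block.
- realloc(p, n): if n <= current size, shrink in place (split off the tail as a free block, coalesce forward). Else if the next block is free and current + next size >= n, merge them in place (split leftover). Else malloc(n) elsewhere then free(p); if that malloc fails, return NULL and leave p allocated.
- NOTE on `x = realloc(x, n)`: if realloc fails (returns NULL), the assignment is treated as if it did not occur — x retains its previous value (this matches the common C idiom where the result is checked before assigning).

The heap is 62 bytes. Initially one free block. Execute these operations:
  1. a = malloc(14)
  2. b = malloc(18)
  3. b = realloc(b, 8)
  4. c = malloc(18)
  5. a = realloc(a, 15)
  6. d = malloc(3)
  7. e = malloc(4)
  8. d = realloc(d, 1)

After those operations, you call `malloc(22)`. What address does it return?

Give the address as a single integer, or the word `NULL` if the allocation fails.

Answer: NULL

Derivation:
Op 1: a = malloc(14) -> a = 0; heap: [0-13 ALLOC][14-61 FREE]
Op 2: b = malloc(18) -> b = 14; heap: [0-13 ALLOC][14-31 ALLOC][32-61 FREE]
Op 3: b = realloc(b, 8) -> b = 14; heap: [0-13 ALLOC][14-21 ALLOC][22-61 FREE]
Op 4: c = malloc(18) -> c = 22; heap: [0-13 ALLOC][14-21 ALLOC][22-39 ALLOC][40-61 FREE]
Op 5: a = realloc(a, 15) -> a = 40; heap: [0-13 FREE][14-21 ALLOC][22-39 ALLOC][40-54 ALLOC][55-61 FREE]
Op 6: d = malloc(3) -> d = 0; heap: [0-2 ALLOC][3-13 FREE][14-21 ALLOC][22-39 ALLOC][40-54 ALLOC][55-61 FREE]
Op 7: e = malloc(4) -> e = 3; heap: [0-2 ALLOC][3-6 ALLOC][7-13 FREE][14-21 ALLOC][22-39 ALLOC][40-54 ALLOC][55-61 FREE]
Op 8: d = realloc(d, 1) -> d = 0; heap: [0-0 ALLOC][1-2 FREE][3-6 ALLOC][7-13 FREE][14-21 ALLOC][22-39 ALLOC][40-54 ALLOC][55-61 FREE]
malloc(22): first-fit scan over [0-0 ALLOC][1-2 FREE][3-6 ALLOC][7-13 FREE][14-21 ALLOC][22-39 ALLOC][40-54 ALLOC][55-61 FREE] -> NULL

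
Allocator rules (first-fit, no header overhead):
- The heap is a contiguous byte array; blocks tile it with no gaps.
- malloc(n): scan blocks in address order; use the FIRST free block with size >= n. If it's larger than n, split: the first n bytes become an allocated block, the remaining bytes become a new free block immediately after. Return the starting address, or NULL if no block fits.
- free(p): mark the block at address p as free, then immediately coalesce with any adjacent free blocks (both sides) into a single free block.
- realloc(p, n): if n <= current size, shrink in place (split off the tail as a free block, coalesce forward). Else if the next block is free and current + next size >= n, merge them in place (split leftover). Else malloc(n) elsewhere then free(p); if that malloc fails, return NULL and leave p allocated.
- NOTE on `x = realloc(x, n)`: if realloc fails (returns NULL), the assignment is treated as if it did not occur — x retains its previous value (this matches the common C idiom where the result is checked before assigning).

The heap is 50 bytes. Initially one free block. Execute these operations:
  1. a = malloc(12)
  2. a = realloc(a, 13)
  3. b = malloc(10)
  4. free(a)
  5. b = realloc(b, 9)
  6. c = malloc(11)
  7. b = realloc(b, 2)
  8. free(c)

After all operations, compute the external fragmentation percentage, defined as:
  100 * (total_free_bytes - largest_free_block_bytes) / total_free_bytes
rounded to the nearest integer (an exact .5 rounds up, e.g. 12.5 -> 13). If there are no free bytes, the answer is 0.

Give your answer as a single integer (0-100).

Op 1: a = malloc(12) -> a = 0; heap: [0-11 ALLOC][12-49 FREE]
Op 2: a = realloc(a, 13) -> a = 0; heap: [0-12 ALLOC][13-49 FREE]
Op 3: b = malloc(10) -> b = 13; heap: [0-12 ALLOC][13-22 ALLOC][23-49 FREE]
Op 4: free(a) -> (freed a); heap: [0-12 FREE][13-22 ALLOC][23-49 FREE]
Op 5: b = realloc(b, 9) -> b = 13; heap: [0-12 FREE][13-21 ALLOC][22-49 FREE]
Op 6: c = malloc(11) -> c = 0; heap: [0-10 ALLOC][11-12 FREE][13-21 ALLOC][22-49 FREE]
Op 7: b = realloc(b, 2) -> b = 13; heap: [0-10 ALLOC][11-12 FREE][13-14 ALLOC][15-49 FREE]
Op 8: free(c) -> (freed c); heap: [0-12 FREE][13-14 ALLOC][15-49 FREE]
Free blocks: [13 35] total_free=48 largest=35 -> 100*(48-35)/48 = 1300/48 ≈ 27.083 -> rounds to 27

Answer: 27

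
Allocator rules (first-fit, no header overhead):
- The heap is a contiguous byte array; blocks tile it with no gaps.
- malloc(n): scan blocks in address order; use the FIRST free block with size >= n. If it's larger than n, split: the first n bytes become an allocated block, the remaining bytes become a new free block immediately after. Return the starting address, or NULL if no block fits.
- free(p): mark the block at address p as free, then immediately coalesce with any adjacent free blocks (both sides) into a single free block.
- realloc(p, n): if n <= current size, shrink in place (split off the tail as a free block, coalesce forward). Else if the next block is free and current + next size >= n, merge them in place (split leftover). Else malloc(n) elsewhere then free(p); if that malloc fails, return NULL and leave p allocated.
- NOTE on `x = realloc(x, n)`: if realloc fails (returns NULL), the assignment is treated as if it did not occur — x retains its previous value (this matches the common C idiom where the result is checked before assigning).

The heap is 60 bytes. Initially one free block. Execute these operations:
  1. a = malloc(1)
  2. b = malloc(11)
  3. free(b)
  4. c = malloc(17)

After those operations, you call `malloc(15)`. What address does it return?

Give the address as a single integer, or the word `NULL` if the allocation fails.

Op 1: a = malloc(1) -> a = 0; heap: [0-0 ALLOC][1-59 FREE]
Op 2: b = malloc(11) -> b = 1; heap: [0-0 ALLOC][1-11 ALLOC][12-59 FREE]
Op 3: free(b) -> (freed b); heap: [0-0 ALLOC][1-59 FREE]
Op 4: c = malloc(17) -> c = 1; heap: [0-0 ALLOC][1-17 ALLOC][18-59 FREE]
malloc(15): first-fit scan over [0-0 ALLOC][1-17 ALLOC][18-59 FREE] -> 18

Answer: 18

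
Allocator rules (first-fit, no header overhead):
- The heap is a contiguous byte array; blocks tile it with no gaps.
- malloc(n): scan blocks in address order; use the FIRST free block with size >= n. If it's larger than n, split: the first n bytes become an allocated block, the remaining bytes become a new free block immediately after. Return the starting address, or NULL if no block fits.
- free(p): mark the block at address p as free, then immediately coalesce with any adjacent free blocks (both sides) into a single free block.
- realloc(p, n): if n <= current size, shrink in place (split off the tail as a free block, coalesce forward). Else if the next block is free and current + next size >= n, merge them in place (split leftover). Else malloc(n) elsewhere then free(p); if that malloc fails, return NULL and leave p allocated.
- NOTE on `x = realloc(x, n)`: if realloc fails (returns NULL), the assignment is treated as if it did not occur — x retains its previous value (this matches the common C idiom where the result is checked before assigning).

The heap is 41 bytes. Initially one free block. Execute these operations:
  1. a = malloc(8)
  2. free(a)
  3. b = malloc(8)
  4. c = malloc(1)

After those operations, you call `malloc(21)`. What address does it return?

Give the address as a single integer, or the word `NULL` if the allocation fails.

Op 1: a = malloc(8) -> a = 0; heap: [0-7 ALLOC][8-40 FREE]
Op 2: free(a) -> (freed a); heap: [0-40 FREE]
Op 3: b = malloc(8) -> b = 0; heap: [0-7 ALLOC][8-40 FREE]
Op 4: c = malloc(1) -> c = 8; heap: [0-7 ALLOC][8-8 ALLOC][9-40 FREE]
malloc(21): first-fit scan over [0-7 ALLOC][8-8 ALLOC][9-40 FREE] -> 9

Answer: 9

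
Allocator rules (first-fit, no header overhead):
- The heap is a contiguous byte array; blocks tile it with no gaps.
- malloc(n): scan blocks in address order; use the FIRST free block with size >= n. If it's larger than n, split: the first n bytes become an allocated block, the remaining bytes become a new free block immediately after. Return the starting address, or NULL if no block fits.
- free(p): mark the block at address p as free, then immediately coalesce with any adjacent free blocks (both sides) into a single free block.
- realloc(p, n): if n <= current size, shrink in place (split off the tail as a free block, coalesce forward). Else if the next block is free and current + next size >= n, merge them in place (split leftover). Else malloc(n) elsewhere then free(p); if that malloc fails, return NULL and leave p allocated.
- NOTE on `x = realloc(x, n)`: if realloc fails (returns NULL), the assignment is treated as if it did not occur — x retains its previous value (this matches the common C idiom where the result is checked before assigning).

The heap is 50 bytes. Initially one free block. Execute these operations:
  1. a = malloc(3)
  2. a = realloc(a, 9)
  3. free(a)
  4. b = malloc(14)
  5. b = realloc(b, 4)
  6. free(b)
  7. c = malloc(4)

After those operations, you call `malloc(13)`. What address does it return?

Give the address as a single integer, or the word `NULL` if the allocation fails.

Op 1: a = malloc(3) -> a = 0; heap: [0-2 ALLOC][3-49 FREE]
Op 2: a = realloc(a, 9) -> a = 0; heap: [0-8 ALLOC][9-49 FREE]
Op 3: free(a) -> (freed a); heap: [0-49 FREE]
Op 4: b = malloc(14) -> b = 0; heap: [0-13 ALLOC][14-49 FREE]
Op 5: b = realloc(b, 4) -> b = 0; heap: [0-3 ALLOC][4-49 FREE]
Op 6: free(b) -> (freed b); heap: [0-49 FREE]
Op 7: c = malloc(4) -> c = 0; heap: [0-3 ALLOC][4-49 FREE]
malloc(13): first-fit scan over [0-3 ALLOC][4-49 FREE] -> 4

Answer: 4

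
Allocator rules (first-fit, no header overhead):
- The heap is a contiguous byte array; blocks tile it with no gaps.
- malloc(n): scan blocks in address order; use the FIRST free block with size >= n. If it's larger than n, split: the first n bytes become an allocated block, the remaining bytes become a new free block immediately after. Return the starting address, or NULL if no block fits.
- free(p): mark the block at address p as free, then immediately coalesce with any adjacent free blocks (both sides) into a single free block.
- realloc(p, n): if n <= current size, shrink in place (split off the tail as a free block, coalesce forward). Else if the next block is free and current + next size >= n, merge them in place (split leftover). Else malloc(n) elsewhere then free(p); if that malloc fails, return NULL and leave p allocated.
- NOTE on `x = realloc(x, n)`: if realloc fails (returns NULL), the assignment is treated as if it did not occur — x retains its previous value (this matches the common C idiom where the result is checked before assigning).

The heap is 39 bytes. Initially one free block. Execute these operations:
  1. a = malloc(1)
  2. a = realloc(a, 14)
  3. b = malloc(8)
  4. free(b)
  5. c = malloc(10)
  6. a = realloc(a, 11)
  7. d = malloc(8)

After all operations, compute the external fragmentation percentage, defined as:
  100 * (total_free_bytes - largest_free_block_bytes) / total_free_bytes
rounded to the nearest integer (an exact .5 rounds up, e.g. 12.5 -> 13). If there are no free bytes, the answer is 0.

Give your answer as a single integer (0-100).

Answer: 30

Derivation:
Op 1: a = malloc(1) -> a = 0; heap: [0-0 ALLOC][1-38 FREE]
Op 2: a = realloc(a, 14) -> a = 0; heap: [0-13 ALLOC][14-38 FREE]
Op 3: b = malloc(8) -> b = 14; heap: [0-13 ALLOC][14-21 ALLOC][22-38 FREE]
Op 4: free(b) -> (freed b); heap: [0-13 ALLOC][14-38 FREE]
Op 5: c = malloc(10) -> c = 14; heap: [0-13 ALLOC][14-23 ALLOC][24-38 FREE]
Op 6: a = realloc(a, 11) -> a = 0; heap: [0-10 ALLOC][11-13 FREE][14-23 ALLOC][24-38 FREE]
Op 7: d = malloc(8) -> d = 24; heap: [0-10 ALLOC][11-13 FREE][14-23 ALLOC][24-31 ALLOC][32-38 FREE]
Free blocks: [3 7] total_free=10 largest=7 -> 100*(10-7)/10 = 300/10 = 30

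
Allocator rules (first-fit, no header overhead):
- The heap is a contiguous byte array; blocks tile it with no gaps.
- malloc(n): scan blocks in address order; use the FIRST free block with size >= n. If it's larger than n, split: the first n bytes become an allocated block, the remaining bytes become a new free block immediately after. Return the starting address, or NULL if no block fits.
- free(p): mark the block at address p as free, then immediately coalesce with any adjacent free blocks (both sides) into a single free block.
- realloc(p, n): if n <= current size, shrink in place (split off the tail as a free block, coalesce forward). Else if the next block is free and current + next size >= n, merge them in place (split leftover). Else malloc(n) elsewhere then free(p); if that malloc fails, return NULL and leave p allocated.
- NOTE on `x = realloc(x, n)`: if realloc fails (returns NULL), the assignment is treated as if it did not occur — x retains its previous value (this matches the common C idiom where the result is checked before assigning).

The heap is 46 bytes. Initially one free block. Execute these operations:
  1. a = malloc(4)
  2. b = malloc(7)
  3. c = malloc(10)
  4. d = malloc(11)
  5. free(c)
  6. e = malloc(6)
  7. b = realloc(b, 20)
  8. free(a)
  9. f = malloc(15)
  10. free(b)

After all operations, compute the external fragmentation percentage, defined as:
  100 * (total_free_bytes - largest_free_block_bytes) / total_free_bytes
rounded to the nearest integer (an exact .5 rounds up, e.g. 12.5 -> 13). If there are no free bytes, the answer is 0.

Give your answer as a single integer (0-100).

Answer: 52

Derivation:
Op 1: a = malloc(4) -> a = 0; heap: [0-3 ALLOC][4-45 FREE]
Op 2: b = malloc(7) -> b = 4; heap: [0-3 ALLOC][4-10 ALLOC][11-45 FREE]
Op 3: c = malloc(10) -> c = 11; heap: [0-3 ALLOC][4-10 ALLOC][11-20 ALLOC][21-45 FREE]
Op 4: d = malloc(11) -> d = 21; heap: [0-3 ALLOC][4-10 ALLOC][11-20 ALLOC][21-31 ALLOC][32-45 FREE]
Op 5: free(c) -> (freed c); heap: [0-3 ALLOC][4-10 ALLOC][11-20 FREE][21-31 ALLOC][32-45 FREE]
Op 6: e = malloc(6) -> e = 11; heap: [0-3 ALLOC][4-10 ALLOC][11-16 ALLOC][17-20 FREE][21-31 ALLOC][32-45 FREE]
Op 7: b = realloc(b, 20) -> NULL (b unchanged); heap: [0-3 ALLOC][4-10 ALLOC][11-16 ALLOC][17-20 FREE][21-31 ALLOC][32-45 FREE]
Op 8: free(a) -> (freed a); heap: [0-3 FREE][4-10 ALLOC][11-16 ALLOC][17-20 FREE][21-31 ALLOC][32-45 FREE]
Op 9: f = malloc(15) -> f = NULL; heap: [0-3 FREE][4-10 ALLOC][11-16 ALLOC][17-20 FREE][21-31 ALLOC][32-45 FREE]
Op 10: free(b) -> (freed b); heap: [0-10 FREE][11-16 ALLOC][17-20 FREE][21-31 ALLOC][32-45 FREE]
Free blocks: [11 4 14] total_free=29 largest=14 -> 100*(29-14)/29 = 1500/29 ≈ 51.724 -> rounds to 52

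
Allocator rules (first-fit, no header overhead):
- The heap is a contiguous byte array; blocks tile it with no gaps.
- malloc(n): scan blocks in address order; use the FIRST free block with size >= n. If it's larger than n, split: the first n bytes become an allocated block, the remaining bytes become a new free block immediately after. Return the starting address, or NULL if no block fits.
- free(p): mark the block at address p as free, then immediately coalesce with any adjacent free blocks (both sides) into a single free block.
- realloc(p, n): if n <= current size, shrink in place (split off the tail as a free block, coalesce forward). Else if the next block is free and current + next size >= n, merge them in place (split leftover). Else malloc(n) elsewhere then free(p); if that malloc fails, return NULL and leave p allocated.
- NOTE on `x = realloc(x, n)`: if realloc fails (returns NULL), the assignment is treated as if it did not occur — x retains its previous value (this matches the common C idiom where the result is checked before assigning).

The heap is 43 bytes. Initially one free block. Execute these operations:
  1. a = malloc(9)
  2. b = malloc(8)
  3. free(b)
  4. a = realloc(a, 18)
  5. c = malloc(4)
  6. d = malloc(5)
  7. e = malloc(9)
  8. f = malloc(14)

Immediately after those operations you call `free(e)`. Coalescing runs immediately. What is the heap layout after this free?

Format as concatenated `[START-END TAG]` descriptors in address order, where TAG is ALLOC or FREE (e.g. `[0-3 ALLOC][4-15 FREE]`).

Answer: [0-17 ALLOC][18-21 ALLOC][22-26 ALLOC][27-42 FREE]

Derivation:
Op 1: a = malloc(9) -> a = 0; heap: [0-8 ALLOC][9-42 FREE]
Op 2: b = malloc(8) -> b = 9; heap: [0-8 ALLOC][9-16 ALLOC][17-42 FREE]
Op 3: free(b) -> (freed b); heap: [0-8 ALLOC][9-42 FREE]
Op 4: a = realloc(a, 18) -> a = 0; heap: [0-17 ALLOC][18-42 FREE]
Op 5: c = malloc(4) -> c = 18; heap: [0-17 ALLOC][18-21 ALLOC][22-42 FREE]
Op 6: d = malloc(5) -> d = 22; heap: [0-17 ALLOC][18-21 ALLOC][22-26 ALLOC][27-42 FREE]
Op 7: e = malloc(9) -> e = 27; heap: [0-17 ALLOC][18-21 ALLOC][22-26 ALLOC][27-35 ALLOC][36-42 FREE]
Op 8: f = malloc(14) -> f = NULL; heap: [0-17 ALLOC][18-21 ALLOC][22-26 ALLOC][27-35 ALLOC][36-42 FREE]
free(e): e = 27 -> block [27-35 ALLOC]; mark free, coalesce with adjacent free neighbors -> [0-17 ALLOC][18-21 ALLOC][22-26 ALLOC][27-42 FREE]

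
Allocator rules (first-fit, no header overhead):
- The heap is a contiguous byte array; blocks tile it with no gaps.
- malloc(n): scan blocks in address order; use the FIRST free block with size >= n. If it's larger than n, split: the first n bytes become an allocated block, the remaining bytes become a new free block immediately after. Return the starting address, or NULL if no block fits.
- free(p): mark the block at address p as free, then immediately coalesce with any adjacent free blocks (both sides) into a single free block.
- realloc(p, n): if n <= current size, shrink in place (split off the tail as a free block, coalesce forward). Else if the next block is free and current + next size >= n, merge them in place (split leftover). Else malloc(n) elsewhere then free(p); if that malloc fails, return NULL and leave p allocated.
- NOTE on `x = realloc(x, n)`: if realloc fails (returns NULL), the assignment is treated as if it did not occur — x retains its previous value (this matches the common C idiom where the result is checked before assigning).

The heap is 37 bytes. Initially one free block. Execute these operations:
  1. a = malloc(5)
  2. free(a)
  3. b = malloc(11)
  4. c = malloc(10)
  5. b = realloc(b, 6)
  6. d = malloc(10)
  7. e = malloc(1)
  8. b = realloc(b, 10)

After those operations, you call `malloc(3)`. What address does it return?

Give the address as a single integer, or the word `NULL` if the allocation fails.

Answer: 7

Derivation:
Op 1: a = malloc(5) -> a = 0; heap: [0-4 ALLOC][5-36 FREE]
Op 2: free(a) -> (freed a); heap: [0-36 FREE]
Op 3: b = malloc(11) -> b = 0; heap: [0-10 ALLOC][11-36 FREE]
Op 4: c = malloc(10) -> c = 11; heap: [0-10 ALLOC][11-20 ALLOC][21-36 FREE]
Op 5: b = realloc(b, 6) -> b = 0; heap: [0-5 ALLOC][6-10 FREE][11-20 ALLOC][21-36 FREE]
Op 6: d = malloc(10) -> d = 21; heap: [0-5 ALLOC][6-10 FREE][11-20 ALLOC][21-30 ALLOC][31-36 FREE]
Op 7: e = malloc(1) -> e = 6; heap: [0-5 ALLOC][6-6 ALLOC][7-10 FREE][11-20 ALLOC][21-30 ALLOC][31-36 FREE]
Op 8: b = realloc(b, 10) -> NULL (b unchanged); heap: [0-5 ALLOC][6-6 ALLOC][7-10 FREE][11-20 ALLOC][21-30 ALLOC][31-36 FREE]
malloc(3): first-fit scan over [0-5 ALLOC][6-6 ALLOC][7-10 FREE][11-20 ALLOC][21-30 ALLOC][31-36 FREE] -> 7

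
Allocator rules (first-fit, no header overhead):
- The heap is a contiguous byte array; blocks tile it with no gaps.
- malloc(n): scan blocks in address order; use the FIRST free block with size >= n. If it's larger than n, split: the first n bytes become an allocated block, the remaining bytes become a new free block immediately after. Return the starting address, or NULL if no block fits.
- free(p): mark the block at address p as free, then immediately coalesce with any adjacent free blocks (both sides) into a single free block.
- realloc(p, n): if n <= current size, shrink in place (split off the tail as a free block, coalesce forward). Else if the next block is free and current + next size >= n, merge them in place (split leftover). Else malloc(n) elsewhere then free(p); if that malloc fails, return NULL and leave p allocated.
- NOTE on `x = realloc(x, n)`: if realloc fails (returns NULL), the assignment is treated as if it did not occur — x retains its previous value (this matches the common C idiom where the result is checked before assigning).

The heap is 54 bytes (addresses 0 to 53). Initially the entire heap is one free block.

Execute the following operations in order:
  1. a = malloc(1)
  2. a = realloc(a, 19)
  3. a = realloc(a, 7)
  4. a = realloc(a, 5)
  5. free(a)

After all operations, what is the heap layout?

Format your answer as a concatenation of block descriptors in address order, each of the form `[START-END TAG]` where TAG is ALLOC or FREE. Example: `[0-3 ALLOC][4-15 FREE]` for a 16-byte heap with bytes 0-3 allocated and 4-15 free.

Op 1: a = malloc(1) -> a = 0; heap: [0-0 ALLOC][1-53 FREE]
Op 2: a = realloc(a, 19) -> a = 0; heap: [0-18 ALLOC][19-53 FREE]
Op 3: a = realloc(a, 7) -> a = 0; heap: [0-6 ALLOC][7-53 FREE]
Op 4: a = realloc(a, 5) -> a = 0; heap: [0-4 ALLOC][5-53 FREE]
Op 5: free(a) -> (freed a); heap: [0-53 FREE]

Answer: [0-53 FREE]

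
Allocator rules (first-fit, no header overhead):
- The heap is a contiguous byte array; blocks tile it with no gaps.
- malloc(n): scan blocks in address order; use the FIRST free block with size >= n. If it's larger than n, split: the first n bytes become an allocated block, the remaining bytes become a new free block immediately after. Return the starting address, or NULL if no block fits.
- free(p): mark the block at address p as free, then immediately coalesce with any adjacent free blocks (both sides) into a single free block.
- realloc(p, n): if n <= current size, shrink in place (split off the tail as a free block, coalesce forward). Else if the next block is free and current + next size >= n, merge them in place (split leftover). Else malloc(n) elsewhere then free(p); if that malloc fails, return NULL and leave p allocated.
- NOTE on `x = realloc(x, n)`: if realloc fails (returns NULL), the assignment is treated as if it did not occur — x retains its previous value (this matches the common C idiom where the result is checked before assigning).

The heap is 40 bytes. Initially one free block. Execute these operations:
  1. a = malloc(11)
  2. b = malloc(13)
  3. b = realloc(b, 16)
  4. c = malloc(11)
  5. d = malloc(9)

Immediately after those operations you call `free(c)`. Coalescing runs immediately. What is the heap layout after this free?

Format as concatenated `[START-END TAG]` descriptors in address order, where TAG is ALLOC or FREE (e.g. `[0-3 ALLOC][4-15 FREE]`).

Answer: [0-10 ALLOC][11-26 ALLOC][27-39 FREE]

Derivation:
Op 1: a = malloc(11) -> a = 0; heap: [0-10 ALLOC][11-39 FREE]
Op 2: b = malloc(13) -> b = 11; heap: [0-10 ALLOC][11-23 ALLOC][24-39 FREE]
Op 3: b = realloc(b, 16) -> b = 11; heap: [0-10 ALLOC][11-26 ALLOC][27-39 FREE]
Op 4: c = malloc(11) -> c = 27; heap: [0-10 ALLOC][11-26 ALLOC][27-37 ALLOC][38-39 FREE]
Op 5: d = malloc(9) -> d = NULL; heap: [0-10 ALLOC][11-26 ALLOC][27-37 ALLOC][38-39 FREE]
free(c): c = 27 -> block [27-37 ALLOC]; mark free, coalesce with adjacent free neighbors -> [0-10 ALLOC][11-26 ALLOC][27-39 FREE]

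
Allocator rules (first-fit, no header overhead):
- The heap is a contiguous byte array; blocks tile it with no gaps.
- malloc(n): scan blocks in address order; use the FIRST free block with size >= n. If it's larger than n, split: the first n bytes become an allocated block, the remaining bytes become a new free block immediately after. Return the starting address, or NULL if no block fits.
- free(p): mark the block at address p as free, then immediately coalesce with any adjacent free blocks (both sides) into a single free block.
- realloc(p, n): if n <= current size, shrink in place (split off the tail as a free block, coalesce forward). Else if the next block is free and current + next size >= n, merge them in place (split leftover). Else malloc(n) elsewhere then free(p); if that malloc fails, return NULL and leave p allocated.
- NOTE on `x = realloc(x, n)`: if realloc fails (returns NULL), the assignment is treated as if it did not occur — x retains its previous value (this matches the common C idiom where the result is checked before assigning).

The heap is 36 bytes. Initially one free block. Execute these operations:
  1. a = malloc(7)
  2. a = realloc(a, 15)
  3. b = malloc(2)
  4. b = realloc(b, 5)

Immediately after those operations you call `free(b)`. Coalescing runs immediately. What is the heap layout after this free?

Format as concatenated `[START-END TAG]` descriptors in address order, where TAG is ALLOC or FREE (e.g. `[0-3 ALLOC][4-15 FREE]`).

Answer: [0-14 ALLOC][15-35 FREE]

Derivation:
Op 1: a = malloc(7) -> a = 0; heap: [0-6 ALLOC][7-35 FREE]
Op 2: a = realloc(a, 15) -> a = 0; heap: [0-14 ALLOC][15-35 FREE]
Op 3: b = malloc(2) -> b = 15; heap: [0-14 ALLOC][15-16 ALLOC][17-35 FREE]
Op 4: b = realloc(b, 5) -> b = 15; heap: [0-14 ALLOC][15-19 ALLOC][20-35 FREE]
free(b): b = 15 -> block [15-19 ALLOC]; mark free, coalesce with adjacent free neighbors -> [0-14 ALLOC][15-35 FREE]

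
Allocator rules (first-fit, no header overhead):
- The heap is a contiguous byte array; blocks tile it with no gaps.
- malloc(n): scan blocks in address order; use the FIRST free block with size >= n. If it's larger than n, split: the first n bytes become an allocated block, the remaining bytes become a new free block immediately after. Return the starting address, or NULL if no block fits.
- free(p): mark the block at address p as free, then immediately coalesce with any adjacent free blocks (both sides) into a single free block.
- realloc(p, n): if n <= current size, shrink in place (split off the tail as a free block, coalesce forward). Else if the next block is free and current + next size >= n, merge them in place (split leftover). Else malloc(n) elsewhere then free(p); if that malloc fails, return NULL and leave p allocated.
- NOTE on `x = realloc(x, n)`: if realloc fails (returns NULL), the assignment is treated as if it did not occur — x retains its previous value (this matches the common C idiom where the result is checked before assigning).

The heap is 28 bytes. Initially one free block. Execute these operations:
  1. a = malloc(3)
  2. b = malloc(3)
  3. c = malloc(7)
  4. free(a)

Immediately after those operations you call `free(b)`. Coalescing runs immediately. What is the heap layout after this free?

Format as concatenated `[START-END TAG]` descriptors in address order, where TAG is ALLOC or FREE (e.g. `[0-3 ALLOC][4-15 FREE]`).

Op 1: a = malloc(3) -> a = 0; heap: [0-2 ALLOC][3-27 FREE]
Op 2: b = malloc(3) -> b = 3; heap: [0-2 ALLOC][3-5 ALLOC][6-27 FREE]
Op 3: c = malloc(7) -> c = 6; heap: [0-2 ALLOC][3-5 ALLOC][6-12 ALLOC][13-27 FREE]
Op 4: free(a) -> (freed a); heap: [0-2 FREE][3-5 ALLOC][6-12 ALLOC][13-27 FREE]
free(b): b = 3 -> block [3-5 ALLOC]; mark free, coalesce with adjacent free neighbors -> [0-5 FREE][6-12 ALLOC][13-27 FREE]

Answer: [0-5 FREE][6-12 ALLOC][13-27 FREE]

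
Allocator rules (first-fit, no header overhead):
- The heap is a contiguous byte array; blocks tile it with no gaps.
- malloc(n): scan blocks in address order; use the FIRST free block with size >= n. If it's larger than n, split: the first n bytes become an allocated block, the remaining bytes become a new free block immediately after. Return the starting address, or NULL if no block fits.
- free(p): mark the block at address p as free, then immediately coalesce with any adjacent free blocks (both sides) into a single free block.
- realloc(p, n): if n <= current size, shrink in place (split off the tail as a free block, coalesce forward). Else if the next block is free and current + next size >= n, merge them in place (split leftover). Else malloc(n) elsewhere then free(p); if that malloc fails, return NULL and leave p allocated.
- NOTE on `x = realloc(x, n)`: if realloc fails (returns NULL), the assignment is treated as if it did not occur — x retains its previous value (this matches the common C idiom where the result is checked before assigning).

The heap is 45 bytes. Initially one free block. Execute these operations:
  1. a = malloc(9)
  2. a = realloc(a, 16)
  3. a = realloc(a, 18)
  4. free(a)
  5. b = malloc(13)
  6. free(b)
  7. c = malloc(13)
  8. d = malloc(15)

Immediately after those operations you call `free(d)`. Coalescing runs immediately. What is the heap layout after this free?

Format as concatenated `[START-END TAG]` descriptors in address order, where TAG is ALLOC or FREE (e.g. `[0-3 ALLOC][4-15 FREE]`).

Op 1: a = malloc(9) -> a = 0; heap: [0-8 ALLOC][9-44 FREE]
Op 2: a = realloc(a, 16) -> a = 0; heap: [0-15 ALLOC][16-44 FREE]
Op 3: a = realloc(a, 18) -> a = 0; heap: [0-17 ALLOC][18-44 FREE]
Op 4: free(a) -> (freed a); heap: [0-44 FREE]
Op 5: b = malloc(13) -> b = 0; heap: [0-12 ALLOC][13-44 FREE]
Op 6: free(b) -> (freed b); heap: [0-44 FREE]
Op 7: c = malloc(13) -> c = 0; heap: [0-12 ALLOC][13-44 FREE]
Op 8: d = malloc(15) -> d = 13; heap: [0-12 ALLOC][13-27 ALLOC][28-44 FREE]
free(d): d = 13 -> block [13-27 ALLOC]; mark free, coalesce with adjacent free neighbors -> [0-12 ALLOC][13-44 FREE]

Answer: [0-12 ALLOC][13-44 FREE]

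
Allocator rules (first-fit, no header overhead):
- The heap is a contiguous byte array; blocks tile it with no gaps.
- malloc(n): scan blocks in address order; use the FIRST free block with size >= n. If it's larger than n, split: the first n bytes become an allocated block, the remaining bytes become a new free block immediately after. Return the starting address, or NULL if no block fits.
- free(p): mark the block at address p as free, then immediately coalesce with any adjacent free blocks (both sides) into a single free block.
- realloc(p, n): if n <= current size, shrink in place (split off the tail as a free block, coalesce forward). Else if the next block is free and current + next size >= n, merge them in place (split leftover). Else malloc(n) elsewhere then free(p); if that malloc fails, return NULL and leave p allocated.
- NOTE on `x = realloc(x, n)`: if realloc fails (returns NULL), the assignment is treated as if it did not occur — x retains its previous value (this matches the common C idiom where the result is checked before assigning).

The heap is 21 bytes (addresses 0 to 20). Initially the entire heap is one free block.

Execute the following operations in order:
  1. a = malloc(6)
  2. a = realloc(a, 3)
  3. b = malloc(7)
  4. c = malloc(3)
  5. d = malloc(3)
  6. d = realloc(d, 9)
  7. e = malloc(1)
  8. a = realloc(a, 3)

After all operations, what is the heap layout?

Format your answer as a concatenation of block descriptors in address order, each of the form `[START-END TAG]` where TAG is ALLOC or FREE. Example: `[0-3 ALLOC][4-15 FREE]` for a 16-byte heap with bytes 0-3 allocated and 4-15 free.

Answer: [0-2 ALLOC][3-9 ALLOC][10-12 ALLOC][13-15 ALLOC][16-16 ALLOC][17-20 FREE]

Derivation:
Op 1: a = malloc(6) -> a = 0; heap: [0-5 ALLOC][6-20 FREE]
Op 2: a = realloc(a, 3) -> a = 0; heap: [0-2 ALLOC][3-20 FREE]
Op 3: b = malloc(7) -> b = 3; heap: [0-2 ALLOC][3-9 ALLOC][10-20 FREE]
Op 4: c = malloc(3) -> c = 10; heap: [0-2 ALLOC][3-9 ALLOC][10-12 ALLOC][13-20 FREE]
Op 5: d = malloc(3) -> d = 13; heap: [0-2 ALLOC][3-9 ALLOC][10-12 ALLOC][13-15 ALLOC][16-20 FREE]
Op 6: d = realloc(d, 9) -> NULL (d unchanged); heap: [0-2 ALLOC][3-9 ALLOC][10-12 ALLOC][13-15 ALLOC][16-20 FREE]
Op 7: e = malloc(1) -> e = 16; heap: [0-2 ALLOC][3-9 ALLOC][10-12 ALLOC][13-15 ALLOC][16-16 ALLOC][17-20 FREE]
Op 8: a = realloc(a, 3) -> a = 0; heap: [0-2 ALLOC][3-9 ALLOC][10-12 ALLOC][13-15 ALLOC][16-16 ALLOC][17-20 FREE]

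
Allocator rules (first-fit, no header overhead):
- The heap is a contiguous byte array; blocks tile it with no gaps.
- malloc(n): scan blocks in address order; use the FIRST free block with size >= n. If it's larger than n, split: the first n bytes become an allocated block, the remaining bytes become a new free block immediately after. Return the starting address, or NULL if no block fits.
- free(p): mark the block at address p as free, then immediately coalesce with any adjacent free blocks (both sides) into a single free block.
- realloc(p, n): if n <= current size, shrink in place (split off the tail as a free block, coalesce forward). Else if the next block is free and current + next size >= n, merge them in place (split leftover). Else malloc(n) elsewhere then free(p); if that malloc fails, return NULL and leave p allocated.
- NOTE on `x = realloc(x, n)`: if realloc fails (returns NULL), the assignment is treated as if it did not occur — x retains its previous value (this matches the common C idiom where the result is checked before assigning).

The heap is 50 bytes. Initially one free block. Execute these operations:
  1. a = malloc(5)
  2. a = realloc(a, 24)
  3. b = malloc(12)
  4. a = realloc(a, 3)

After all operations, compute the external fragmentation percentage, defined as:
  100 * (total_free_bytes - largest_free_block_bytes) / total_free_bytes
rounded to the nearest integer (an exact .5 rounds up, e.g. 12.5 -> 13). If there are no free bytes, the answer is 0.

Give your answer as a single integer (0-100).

Op 1: a = malloc(5) -> a = 0; heap: [0-4 ALLOC][5-49 FREE]
Op 2: a = realloc(a, 24) -> a = 0; heap: [0-23 ALLOC][24-49 FREE]
Op 3: b = malloc(12) -> b = 24; heap: [0-23 ALLOC][24-35 ALLOC][36-49 FREE]
Op 4: a = realloc(a, 3) -> a = 0; heap: [0-2 ALLOC][3-23 FREE][24-35 ALLOC][36-49 FREE]
Free blocks: [21 14] total_free=35 largest=21 -> 100*(35-21)/35 = 1400/35 = 40

Answer: 40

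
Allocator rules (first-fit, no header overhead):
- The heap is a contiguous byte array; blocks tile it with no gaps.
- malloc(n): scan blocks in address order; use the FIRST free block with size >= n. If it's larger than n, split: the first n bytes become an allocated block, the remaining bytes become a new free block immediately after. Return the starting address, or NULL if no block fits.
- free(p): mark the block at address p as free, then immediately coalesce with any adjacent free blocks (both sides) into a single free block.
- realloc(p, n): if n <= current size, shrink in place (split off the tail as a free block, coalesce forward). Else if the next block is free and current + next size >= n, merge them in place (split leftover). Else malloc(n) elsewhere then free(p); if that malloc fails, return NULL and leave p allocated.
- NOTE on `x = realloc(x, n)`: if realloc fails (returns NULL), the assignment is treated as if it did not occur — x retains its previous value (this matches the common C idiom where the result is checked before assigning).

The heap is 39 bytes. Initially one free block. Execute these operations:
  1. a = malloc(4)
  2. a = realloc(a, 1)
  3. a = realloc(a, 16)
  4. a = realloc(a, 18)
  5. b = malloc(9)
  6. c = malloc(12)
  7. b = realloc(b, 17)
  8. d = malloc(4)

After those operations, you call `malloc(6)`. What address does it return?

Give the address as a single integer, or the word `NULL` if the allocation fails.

Answer: NULL

Derivation:
Op 1: a = malloc(4) -> a = 0; heap: [0-3 ALLOC][4-38 FREE]
Op 2: a = realloc(a, 1) -> a = 0; heap: [0-0 ALLOC][1-38 FREE]
Op 3: a = realloc(a, 16) -> a = 0; heap: [0-15 ALLOC][16-38 FREE]
Op 4: a = realloc(a, 18) -> a = 0; heap: [0-17 ALLOC][18-38 FREE]
Op 5: b = malloc(9) -> b = 18; heap: [0-17 ALLOC][18-26 ALLOC][27-38 FREE]
Op 6: c = malloc(12) -> c = 27; heap: [0-17 ALLOC][18-26 ALLOC][27-38 ALLOC]
Op 7: b = realloc(b, 17) -> NULL (b unchanged); heap: [0-17 ALLOC][18-26 ALLOC][27-38 ALLOC]
Op 8: d = malloc(4) -> d = NULL; heap: [0-17 ALLOC][18-26 ALLOC][27-38 ALLOC]
malloc(6): first-fit scan over [0-17 ALLOC][18-26 ALLOC][27-38 ALLOC] -> NULL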